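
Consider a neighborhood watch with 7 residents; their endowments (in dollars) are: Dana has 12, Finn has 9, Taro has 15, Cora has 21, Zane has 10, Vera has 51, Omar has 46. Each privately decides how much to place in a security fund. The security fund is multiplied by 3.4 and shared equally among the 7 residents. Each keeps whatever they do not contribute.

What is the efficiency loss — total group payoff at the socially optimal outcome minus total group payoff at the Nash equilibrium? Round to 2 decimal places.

The private return per contributed unit is 3.4/7 = 0.4857 < 1 for every player regardless of endowment, so the Nash equilibrium is zero contribution and the group total is Σ E_j = 12 + 9 + 15 + 21 + 10 + 51 + 46 = 164.
Each contributed unit returns 3.400 to the group, so the social optimum is full contribution by everyone: group total = 3.400 × 164 = 557.60.
Efficiency loss = (3.400 − 1) × 164 = 393.60.

393.60 dollars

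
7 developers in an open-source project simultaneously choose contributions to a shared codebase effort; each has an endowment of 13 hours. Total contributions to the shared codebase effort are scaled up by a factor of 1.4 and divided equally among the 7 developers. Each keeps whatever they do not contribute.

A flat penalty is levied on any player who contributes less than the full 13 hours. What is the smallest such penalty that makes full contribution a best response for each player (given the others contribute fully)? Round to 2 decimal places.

Given the others contribute fully, the best deviation is to contribute 0 (any partial contribution still incurs the fine and gives up units whose private return 0.2000 is below 1).
Deviating from 13 to 0 saves 13 hours but forfeits the deviator's share of the drop in the shared codebase effort: 1.4/7 × 13 = 2.60.
So the deviation gain is 13 − 2.60 = 10.40, and the fine must be at least 10.40 hours to wipe it out.

10.40 hours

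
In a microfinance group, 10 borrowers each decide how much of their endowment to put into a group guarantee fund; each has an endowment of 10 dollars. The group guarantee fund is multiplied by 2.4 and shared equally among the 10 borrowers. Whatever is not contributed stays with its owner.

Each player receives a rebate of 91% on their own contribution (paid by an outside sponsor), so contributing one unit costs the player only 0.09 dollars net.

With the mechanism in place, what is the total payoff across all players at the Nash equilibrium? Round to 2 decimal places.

With the mechanism, a contributed unit returns (2.4/10) / 0.09 = 2.6667 per unit of net cost to the contributor — now above 1 — so contributing fully is weakly dominant for every player.
At the Nash equilibrium everyone contributes 10. Group total payoff = 10 × (10 × 0.91 + 2.4 × 10) = 331.00.

331.00 dollars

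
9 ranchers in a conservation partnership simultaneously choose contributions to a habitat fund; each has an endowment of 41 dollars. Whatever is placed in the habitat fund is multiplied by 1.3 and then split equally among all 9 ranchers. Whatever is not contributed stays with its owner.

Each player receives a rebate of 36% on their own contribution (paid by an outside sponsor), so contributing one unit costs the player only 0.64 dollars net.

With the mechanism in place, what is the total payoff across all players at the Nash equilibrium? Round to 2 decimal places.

With the mechanism, a contributed unit returns (1.3/9) / 0.64 = 0.2257 per unit of net cost — still below 1 — so contributing 0 remains dominant for every player.
At the Nash equilibrium no one contributes; group total payoff = 9 × 41 = 369.

369.00 dollars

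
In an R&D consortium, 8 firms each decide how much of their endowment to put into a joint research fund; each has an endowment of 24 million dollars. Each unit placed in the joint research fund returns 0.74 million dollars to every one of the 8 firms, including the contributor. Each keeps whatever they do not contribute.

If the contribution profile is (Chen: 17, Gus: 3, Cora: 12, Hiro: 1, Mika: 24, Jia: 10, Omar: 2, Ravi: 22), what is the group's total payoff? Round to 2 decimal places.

Total contributed: 17 + 3 + 12 + 1 + 24 + 10 + 2 + 22 = 91; total kept: 8 × 24 − 91 = 101.
The joint research fund pays out 0.74 × 8 × 91 = 538.72 in aggregate.
Group total = 101 + 538.72 = 639.72.

639.72 million dollars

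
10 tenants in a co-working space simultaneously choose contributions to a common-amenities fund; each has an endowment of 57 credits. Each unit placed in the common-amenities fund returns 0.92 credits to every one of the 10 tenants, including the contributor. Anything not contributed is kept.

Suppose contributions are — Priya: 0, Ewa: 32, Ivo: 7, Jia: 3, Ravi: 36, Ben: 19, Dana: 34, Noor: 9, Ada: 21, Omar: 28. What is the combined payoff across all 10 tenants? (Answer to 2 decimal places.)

Total contributed: 0 + 32 + 7 + 3 + 36 + 19 + 34 + 9 + 21 + 28 = 189; total kept: 10 × 57 − 189 = 381.
The common-amenities fund pays out 0.92 × 10 × 189 = 1738.80 in aggregate.
Group total = 381 + 1738.80 = 2119.80.

2119.80 credits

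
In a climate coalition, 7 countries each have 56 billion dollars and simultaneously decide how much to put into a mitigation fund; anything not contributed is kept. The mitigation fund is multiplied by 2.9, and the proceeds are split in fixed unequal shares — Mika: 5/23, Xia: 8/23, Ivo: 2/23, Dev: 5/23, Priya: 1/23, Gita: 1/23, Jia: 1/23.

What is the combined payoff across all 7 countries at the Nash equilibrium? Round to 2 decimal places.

A player with share s gets back 2.9·s per unit contributed, so full contribution is dominant for anyone with s > 1/2.9 = 0.3448 and zero contribution is dominant for anyone below.
Xia alone (share 8/23) is above the threshold, contributing 56; the remaining 6 contribute 0. Total contributed: 56.
The mitigation fund pays out 2.9 × 56 = 162.40 in total (split across the unequal shares, but the aggregate is all that matters for the group sum).
The 6 free-riders keep 56 each, adding 336. Group total = 336 + 162.40 = 498.40.

498.40 billion dollars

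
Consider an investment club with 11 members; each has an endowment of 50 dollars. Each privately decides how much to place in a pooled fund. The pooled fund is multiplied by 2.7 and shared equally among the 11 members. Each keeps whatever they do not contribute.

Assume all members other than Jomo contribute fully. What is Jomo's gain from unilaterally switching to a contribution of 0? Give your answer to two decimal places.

37.73 dollars

Switching from a contribution of 50 to 0 lets Jomo keep an extra 50 dollars, but lowers the pooled fund by 50, which costs Jomo their own share of that drop: 2.7/11 × 50 = 12.27.
Net gain = 50 − 12.27 = 37.73. The private return per contributed unit (0.2455) is below 1, so free-riding is indeed the best response regardless of what the others do.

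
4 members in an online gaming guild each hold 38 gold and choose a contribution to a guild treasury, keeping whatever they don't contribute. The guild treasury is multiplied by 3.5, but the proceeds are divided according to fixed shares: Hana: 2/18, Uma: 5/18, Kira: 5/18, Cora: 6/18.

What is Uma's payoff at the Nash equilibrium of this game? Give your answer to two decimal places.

A player with share s gets back 3.5·s per unit contributed, so full contribution is dominant for anyone with s > 1/3.5 = 0.2857 and zero contribution is dominant for anyone below.
Only Cora (6/18) clears that bar, contributing 38; the remaining 3 contribute 0. Total contributed: 38.
Uma keeps 38 and receives 3.5 × 38 × 5/18 = 36.94 from the guild treasury, for a payoff of 74.94.

74.94 gold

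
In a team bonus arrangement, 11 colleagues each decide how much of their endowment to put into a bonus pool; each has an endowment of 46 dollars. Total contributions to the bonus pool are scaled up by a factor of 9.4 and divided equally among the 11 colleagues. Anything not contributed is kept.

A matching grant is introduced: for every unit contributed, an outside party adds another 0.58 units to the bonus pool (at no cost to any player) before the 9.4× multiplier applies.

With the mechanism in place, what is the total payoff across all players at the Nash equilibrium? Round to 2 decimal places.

Under the mechanism each unit contributed yields 9.4 × 1.58 / 11 = 1.3502 back to its contributor per unit of net cost, which exceeds 1, making full contribution the dominant choice for everyone.
At the Nash equilibrium everyone contributes 46. Group total payoff = 9.4 × 1.58 × 506 = 7515.11.

7515.11 dollars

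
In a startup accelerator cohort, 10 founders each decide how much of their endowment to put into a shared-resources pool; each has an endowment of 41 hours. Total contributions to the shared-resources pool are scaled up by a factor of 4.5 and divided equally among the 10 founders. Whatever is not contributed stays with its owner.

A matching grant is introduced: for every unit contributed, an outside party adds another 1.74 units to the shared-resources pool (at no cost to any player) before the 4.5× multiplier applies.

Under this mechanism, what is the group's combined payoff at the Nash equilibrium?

5055.30 hours

With the mechanism, a contributed unit returns 4.5 × 2.74 / 10 = 1.2330 per unit of net cost to the contributor — now above 1 — so contributing fully is weakly dominant for every player.
So the Nash equilibrium is full contribution by all 10; the group earns 4.5 × 2.74 × 410 = 5055.30.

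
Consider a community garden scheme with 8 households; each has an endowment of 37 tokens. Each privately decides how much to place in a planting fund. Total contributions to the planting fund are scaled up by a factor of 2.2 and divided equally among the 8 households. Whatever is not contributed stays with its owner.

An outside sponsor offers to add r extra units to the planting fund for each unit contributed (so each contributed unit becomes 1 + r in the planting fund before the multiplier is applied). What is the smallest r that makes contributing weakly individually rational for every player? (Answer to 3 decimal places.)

With matching at rate r, one contributed unit becomes (1 + r) in the planting fund and returns 2.2 × (1 + r) / 8 to the contributor.
Setting this equal to 1: 1 + r = 8/2.2 = 3.6364.
So the minimum matching rate is r = 3.6364 − 1 = 2.636.

2.636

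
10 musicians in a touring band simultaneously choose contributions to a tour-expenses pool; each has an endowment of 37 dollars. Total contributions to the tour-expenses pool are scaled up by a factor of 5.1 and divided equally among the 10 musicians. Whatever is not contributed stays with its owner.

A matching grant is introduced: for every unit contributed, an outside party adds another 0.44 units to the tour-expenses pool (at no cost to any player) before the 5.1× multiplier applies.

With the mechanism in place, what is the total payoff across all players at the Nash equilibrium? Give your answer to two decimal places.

370.00 dollars

The effective private return is 5.1 × 1.44 / 10 = 0.7344, which is still under 1, so the mechanism doesn't change anyone's dominant strategy: zero contribution.
Everyone keeps their endowment and the group total is 10 × 37 = 370.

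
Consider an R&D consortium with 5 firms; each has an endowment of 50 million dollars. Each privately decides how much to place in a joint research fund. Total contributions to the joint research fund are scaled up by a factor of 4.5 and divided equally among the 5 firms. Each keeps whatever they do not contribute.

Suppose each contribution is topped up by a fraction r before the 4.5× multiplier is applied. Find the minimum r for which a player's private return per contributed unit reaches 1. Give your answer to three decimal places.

0.111

With matching at rate r, one contributed unit becomes (1 + r) in the joint research fund and returns 4.5 × (1 + r) / 5 to the contributor.
Setting this equal to 1: 1 + r = 5/4.5 = 1.1111.
So the minimum matching rate is r = 1.1111 − 1 = 0.111.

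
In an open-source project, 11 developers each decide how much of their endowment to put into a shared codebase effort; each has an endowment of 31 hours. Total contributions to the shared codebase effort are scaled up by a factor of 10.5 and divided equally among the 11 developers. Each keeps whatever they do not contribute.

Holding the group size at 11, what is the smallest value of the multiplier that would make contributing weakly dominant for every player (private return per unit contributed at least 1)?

A contributed unit returns (multiplier)/11 to its contributor.
This reaches 1 exactly when the multiplier is 11.

11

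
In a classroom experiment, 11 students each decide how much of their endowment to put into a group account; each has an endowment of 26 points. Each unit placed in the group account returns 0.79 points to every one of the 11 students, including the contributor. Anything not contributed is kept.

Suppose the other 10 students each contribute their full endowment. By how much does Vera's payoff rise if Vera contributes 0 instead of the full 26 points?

Switching from a contribution of 26 to 0 lets Vera keep an extra 26 points, but lowers the group account by 26, which costs Vera their own share of that drop: 0.79 × 26 = 20.54.
Net gain = 26 − 20.54 = 5.46. The private return per contributed unit (0.79) is below 1, so free-riding is indeed the best response regardless of what the others do.

5.46 points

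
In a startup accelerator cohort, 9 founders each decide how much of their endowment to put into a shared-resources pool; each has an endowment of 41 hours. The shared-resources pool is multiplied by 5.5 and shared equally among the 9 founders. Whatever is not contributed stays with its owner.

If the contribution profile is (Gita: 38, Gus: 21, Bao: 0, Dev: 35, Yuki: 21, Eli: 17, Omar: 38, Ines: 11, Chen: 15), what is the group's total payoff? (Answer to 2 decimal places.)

1251.00 hours

Total contributed: 38 + 21 + 0 + 35 + 21 + 17 + 38 + 11 + 15 = 196; total kept: 9 × 41 − 196 = 173.
The shared-resources pool pays out 5.5 × 196 = 1078.00 in aggregate.
Group total = 173 + 1078.00 = 1251.00.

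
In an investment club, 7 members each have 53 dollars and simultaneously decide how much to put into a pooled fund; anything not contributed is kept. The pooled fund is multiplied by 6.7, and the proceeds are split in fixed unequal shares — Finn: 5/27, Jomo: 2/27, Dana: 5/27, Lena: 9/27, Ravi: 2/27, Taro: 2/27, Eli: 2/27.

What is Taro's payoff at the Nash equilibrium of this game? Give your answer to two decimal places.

A player with share s gets back 6.7·s per unit contributed, so full contribution is dominant for anyone with s > 1/6.7 = 0.1493 and zero contribution is dominant for anyone below.
Finn, Dana and Lena clear that bar, contributing 53 each; the remaining 4 contribute 0. Total contributed: 159.
Taro keeps 53 and receives 6.7 × 159 × 2/27 = 78.91 from the pooled fund, for a payoff of 131.91.

131.91 dollars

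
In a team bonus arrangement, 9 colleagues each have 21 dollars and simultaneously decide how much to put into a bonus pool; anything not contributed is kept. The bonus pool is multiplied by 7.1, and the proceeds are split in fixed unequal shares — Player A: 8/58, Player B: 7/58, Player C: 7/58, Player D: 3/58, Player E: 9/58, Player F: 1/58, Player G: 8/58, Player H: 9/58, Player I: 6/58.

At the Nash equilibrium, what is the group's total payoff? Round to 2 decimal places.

Player j's private return per contributed unit is 7.1 × (j's share). Contributing is weakly dominant for j when that share is at least 1/7.1 = 0.1408, and contributing 0 is dominant otherwise.
Player E and Player H clear that bar, contributing 21 each; the remaining 7 contribute 0. Total contributed: 42.
The bonus pool pays out 7.1 × 42 = 298.20 in total (split across the unequal shares, but the aggregate is all that matters for the group sum).
The 7 free-riders keep 21 each, adding 147. Group total = 147 + 298.20 = 445.20.

445.20 dollars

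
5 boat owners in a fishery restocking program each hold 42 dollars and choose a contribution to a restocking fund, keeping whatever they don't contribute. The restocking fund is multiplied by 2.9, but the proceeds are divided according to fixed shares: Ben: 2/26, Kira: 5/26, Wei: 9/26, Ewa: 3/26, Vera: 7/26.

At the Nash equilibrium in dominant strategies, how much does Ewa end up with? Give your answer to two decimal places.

For player j, contributing a unit is worthwhile iff 2.9 × (j's share) ≥ 1, i.e. iff j's share is at least 0.3448.
The only share above 0.3448 is Wei's 9/26, contributing 42; the remaining 4 contribute 0. Total contributed: 42.
Ewa keeps 42 and receives 2.9 × 42 × 3/26 = 14.05 from the restocking fund, for a payoff of 56.05.

56.05 dollars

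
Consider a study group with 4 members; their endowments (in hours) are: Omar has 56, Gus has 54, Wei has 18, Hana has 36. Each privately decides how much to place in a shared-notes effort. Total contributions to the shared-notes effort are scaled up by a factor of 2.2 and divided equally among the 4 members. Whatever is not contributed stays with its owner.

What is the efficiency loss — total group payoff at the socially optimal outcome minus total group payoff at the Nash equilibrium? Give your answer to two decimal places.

The private return per contributed unit is 2.2/4 = 0.5500 < 1 for every player regardless of endowment, so the Nash equilibrium is zero contribution and the group total is Σ E_j = 56 + 54 + 18 + 36 = 164.
Each contributed unit returns 2.200 to the group, so the social optimum is full contribution by everyone: group total = 2.200 × 164 = 360.80.
Efficiency loss = (2.200 − 1) × 164 = 196.80.

196.80 hours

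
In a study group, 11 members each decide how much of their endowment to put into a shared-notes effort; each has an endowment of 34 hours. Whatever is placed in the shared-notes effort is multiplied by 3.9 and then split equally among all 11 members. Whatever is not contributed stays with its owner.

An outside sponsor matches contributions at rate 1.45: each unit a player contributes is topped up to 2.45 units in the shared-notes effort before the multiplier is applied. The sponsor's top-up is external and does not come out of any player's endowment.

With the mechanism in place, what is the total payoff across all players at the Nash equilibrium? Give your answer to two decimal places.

374.00 hours

Even with the mechanism, each unit contributed returns only 3.9 × 2.45 / 11 = 0.8686 per unit of net cost, so contributing nothing is still dominant.
At the Nash equilibrium no one contributes; group total payoff = 11 × 34 = 374.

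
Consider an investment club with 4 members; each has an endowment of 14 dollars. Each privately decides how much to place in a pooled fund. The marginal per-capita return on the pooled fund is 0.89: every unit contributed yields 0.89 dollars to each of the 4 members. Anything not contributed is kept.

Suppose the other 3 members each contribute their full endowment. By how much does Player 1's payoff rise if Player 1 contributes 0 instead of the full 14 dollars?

Switching from a contribution of 14 to 0 lets Player 1 keep an extra 14 dollars, but lowers the pooled fund by 14, which costs Player 1 their own share of that drop: 0.89 × 14 = 12.46.
Net gain = 14 − 12.46 = 1.54. The private return per contributed unit (0.89) is below 1, so free-riding is indeed the best response regardless of what the others do.

1.54 dollars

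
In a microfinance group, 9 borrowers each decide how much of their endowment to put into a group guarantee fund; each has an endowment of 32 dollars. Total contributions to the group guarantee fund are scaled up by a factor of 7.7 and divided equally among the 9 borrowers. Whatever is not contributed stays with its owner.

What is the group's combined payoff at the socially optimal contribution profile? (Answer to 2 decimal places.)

Each contributed unit returns 7.700 to the group as a whole (0.8556 to each of 9 players), which exceeds 1, so the social optimum is full contribution: group total = 7.700 × 288 = 2217.60.

2217.60 dollars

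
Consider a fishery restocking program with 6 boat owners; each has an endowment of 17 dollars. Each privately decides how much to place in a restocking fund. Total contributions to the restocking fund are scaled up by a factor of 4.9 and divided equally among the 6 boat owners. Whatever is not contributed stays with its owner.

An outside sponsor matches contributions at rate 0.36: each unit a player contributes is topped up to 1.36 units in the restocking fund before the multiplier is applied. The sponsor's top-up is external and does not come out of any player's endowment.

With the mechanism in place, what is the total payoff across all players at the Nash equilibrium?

The effective private return per unit is now 4.9 × 1.36 / 6 = 1.1107 > 1, so every player's dominant strategy flips to full contribution.
So the Nash equilibrium is full contribution by all 6; the group earns 4.9 × 1.36 × 102 = 679.73.

679.73 dollars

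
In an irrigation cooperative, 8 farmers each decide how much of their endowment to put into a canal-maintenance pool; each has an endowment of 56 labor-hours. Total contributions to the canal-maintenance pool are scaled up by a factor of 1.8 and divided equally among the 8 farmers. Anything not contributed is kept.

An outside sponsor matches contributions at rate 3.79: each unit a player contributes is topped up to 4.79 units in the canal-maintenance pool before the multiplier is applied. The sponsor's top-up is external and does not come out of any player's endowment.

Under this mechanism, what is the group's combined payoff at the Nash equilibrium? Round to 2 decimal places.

3862.66 labor-hours

With the mechanism, a contributed unit returns 1.8 × 4.79 / 8 = 1.0778 per unit of net cost to the contributor — now above 1 — so contributing fully is weakly dominant for every player.
At the Nash equilibrium everyone contributes 56. Group total payoff = 1.8 × 4.79 × 448 = 3862.66.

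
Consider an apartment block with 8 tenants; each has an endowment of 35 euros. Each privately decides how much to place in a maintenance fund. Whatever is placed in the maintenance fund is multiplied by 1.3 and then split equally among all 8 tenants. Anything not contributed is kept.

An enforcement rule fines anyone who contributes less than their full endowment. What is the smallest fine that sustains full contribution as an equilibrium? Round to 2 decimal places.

Given the others contribute fully, the best deviation is to contribute 0 (any partial contribution still incurs the fine and gives up units whose private return 0.1625 is below 1).
Deviating from 35 to 0 saves 35 euros but forfeits the deviator's share of the drop in the maintenance fund: 1.3/8 × 35 = 5.69.
So the deviation gain is 35 − 5.69 = 29.31, and the fine must be at least 29.31 euros to wipe it out.

29.31 euros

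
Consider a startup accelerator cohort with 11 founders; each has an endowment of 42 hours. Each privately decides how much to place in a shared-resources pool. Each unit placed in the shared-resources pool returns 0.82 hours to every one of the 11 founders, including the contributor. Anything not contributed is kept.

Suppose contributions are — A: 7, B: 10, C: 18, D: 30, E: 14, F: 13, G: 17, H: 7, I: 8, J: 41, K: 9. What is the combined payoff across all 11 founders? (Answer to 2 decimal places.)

1857.48 hours

Total contributed: 7 + 10 + 18 + 30 + 14 + 13 + 17 + 7 + 8 + 41 + 9 = 174; total kept: 11 × 42 − 174 = 288.
The shared-resources pool pays out 0.82 × 11 × 174 = 1569.48 in aggregate.
Group total = 288 + 1569.48 = 1857.48.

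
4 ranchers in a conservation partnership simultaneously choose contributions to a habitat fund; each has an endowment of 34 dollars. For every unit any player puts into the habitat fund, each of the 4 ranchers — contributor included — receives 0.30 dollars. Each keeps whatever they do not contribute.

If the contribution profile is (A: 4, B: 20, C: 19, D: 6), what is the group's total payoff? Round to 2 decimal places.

Total contributed: 4 + 20 + 19 + 6 = 49; total kept: 4 × 34 − 49 = 87.
The habitat fund pays out 0.30 × 4 × 49 = 58.80 in aggregate.
Group total = 87 + 58.80 = 145.80.

145.80 dollars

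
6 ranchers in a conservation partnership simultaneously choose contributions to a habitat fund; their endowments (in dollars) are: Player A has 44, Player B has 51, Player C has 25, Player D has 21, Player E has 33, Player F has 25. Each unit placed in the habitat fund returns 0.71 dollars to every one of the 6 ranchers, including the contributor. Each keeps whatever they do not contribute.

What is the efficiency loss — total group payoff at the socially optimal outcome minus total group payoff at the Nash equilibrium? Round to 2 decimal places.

The private return per contributed unit is 0.71 < 1 for everyone, so the Nash equilibrium is zero contribution and the group total is Σ E_j = 44 + 51 + 25 + 21 + 33 + 25 = 199.
Each contributed unit returns 4.260 to the group, so the social optimum is full contribution by everyone: group total = 4.260 × 199 = 847.74.
Efficiency loss = (4.260 − 1) × 199 = 648.74.

648.74 dollars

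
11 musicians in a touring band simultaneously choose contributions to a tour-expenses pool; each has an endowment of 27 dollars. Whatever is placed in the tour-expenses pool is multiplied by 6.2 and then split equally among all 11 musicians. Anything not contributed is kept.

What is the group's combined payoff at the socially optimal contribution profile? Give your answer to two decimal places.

1841.40 dollars

Each contributed unit returns 6.200 to the group as a whole (0.5636 to each of 11 players), which exceeds 1, so the social optimum is full contribution: group total = 6.200 × 297 = 1841.40.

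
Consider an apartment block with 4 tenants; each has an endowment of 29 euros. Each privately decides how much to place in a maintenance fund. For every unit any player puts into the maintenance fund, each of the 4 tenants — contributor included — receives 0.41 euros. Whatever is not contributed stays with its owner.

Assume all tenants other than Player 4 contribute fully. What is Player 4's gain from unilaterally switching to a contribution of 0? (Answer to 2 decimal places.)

17.11 euros

Switching from a contribution of 29 to 0 lets Player 4 keep an extra 29 euros, but lowers the maintenance fund by 29, which costs Player 4 their own share of that drop: 0.41 × 29 = 11.89.
Net gain = 29 − 11.89 = 17.11. The private return per contributed unit (0.41) is below 1, so free-riding is indeed the best response regardless of what the others do.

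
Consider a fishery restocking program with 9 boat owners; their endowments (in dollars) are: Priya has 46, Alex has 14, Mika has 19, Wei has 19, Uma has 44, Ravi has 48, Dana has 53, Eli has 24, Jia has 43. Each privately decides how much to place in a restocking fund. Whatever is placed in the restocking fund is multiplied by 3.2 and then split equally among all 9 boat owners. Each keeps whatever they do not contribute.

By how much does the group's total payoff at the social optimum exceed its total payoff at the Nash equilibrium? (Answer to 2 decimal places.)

682.00 dollars

The private return per contributed unit is 3.2/9 = 0.3556 < 1 for every player regardless of endowment, so the Nash equilibrium is zero contribution and the group total is Σ E_j = 46 + 14 + 19 + 19 + 44 + 48 + 53 + 24 + 43 = 310.
Each contributed unit returns 3.200 to the group, so the social optimum is full contribution by everyone: group total = 3.200 × 310 = 992.00.
Efficiency loss = (3.200 − 1) × 310 = 682.00.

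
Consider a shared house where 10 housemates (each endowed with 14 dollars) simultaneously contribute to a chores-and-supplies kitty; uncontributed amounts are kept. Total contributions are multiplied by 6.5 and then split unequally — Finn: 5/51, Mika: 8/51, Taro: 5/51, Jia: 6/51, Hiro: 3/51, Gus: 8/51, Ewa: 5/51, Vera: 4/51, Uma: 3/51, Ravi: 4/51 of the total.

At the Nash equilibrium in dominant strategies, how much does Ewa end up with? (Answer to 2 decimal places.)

31.84 dollars

Player j's private return per contributed unit is 6.5 × (j's share). Contributing is weakly dominant for j when that share is at least 1/6.5 = 0.1538, and contributing 0 is dominant otherwise.
Mika and Gus clear that bar, contributing 14 each; the remaining 8 contribute 0. Total contributed: 28.
Ewa keeps 14 and receives 6.5 × 28 × 5/51 = 17.84 from the chores-and-supplies kitty, for a payoff of 31.84.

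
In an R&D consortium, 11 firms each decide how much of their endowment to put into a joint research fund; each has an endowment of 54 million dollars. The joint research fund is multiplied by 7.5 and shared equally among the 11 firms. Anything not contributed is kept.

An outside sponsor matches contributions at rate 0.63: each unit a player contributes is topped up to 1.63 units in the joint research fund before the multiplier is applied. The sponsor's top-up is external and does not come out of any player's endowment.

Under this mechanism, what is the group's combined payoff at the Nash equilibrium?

7261.65 million dollars

With the mechanism, a contributed unit returns 7.5 × 1.63 / 11 = 1.1114 per unit of net cost to the contributor — now above 1 — so contributing fully is weakly dominant for every player.
At the Nash equilibrium everyone contributes 54. Group total payoff = 7.5 × 1.63 × 594 = 7261.65.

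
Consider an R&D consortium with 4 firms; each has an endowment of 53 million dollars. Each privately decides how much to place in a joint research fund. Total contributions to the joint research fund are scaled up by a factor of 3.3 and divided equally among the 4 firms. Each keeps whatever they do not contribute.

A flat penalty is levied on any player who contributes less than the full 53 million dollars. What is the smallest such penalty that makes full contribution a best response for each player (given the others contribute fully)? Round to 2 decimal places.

9.28 million dollars

Given the others contribute fully, the best deviation is to contribute 0 (any partial contribution still incurs the fine and gives up units whose private return 0.8250 is below 1).
Deviating from 53 to 0 saves 53 million dollars but forfeits the deviator's share of the drop in the joint research fund: 3.3/4 × 53 = 43.72.
So the deviation gain is 53 − 43.72 = 9.28, and the fine must be at least 9.28 million dollars to wipe it out.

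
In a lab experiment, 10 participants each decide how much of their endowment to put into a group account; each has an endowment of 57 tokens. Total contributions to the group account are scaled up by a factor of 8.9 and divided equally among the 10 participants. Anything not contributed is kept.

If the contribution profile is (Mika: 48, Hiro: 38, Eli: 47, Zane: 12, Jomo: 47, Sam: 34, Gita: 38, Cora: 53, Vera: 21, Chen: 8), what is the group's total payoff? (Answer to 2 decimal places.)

3303.40 tokens

Total contributed: 48 + 38 + 47 + 12 + 47 + 34 + 38 + 53 + 21 + 8 = 346; total kept: 10 × 57 − 346 = 224.
The group account pays out 8.9 × 346 = 3079.40 in aggregate.
Group total = 224 + 3079.40 = 3303.40.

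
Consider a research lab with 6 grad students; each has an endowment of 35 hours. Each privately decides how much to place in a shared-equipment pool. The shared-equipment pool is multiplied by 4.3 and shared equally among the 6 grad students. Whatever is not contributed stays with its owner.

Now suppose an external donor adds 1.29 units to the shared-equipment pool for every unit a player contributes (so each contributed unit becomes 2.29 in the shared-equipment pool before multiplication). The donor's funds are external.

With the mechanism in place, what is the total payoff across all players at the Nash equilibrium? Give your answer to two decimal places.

2067.87 hours

Under the mechanism each unit contributed yields 4.3 × 2.29 / 6 = 1.6412 back to its contributor per unit of net cost, which exceeds 1, making full contribution the dominant choice for everyone.
At the Nash equilibrium everyone contributes 35. Group total payoff = 4.3 × 2.29 × 210 = 2067.87.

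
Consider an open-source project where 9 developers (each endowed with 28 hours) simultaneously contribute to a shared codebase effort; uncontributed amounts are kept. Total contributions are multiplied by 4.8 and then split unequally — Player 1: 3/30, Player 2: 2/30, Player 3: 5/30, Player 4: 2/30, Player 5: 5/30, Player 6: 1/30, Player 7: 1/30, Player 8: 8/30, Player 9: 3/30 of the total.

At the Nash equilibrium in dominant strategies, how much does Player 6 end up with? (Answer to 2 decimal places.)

Player j's private return per contributed unit is 4.8 × (j's share). Contributing is weakly dominant for j when that share is at least 1/4.8 = 0.2083, and contributing 0 is dominant otherwise.
Only Player 8 (8/30) clears that bar, contributing 28; the remaining 8 contribute 0. Total contributed: 28.
Player 6 keeps 28 and receives 4.8 × 28 × 1/30 = 4.48 from the shared codebase effort, for a payoff of 32.48.

32.48 hours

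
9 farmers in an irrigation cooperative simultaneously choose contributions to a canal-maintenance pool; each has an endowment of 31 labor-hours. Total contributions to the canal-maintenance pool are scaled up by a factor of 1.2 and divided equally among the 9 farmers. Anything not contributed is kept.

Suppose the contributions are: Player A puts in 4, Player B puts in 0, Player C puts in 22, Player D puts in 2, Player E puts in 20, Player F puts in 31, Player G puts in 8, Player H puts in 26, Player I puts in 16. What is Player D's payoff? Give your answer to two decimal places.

46.20 labor-hours

Total contributed: 4 + 0 + 22 + 2 + 20 + 31 + 8 + 26 + 16 = 129.
Each receives 1.2 × 129 / 9 = 17.20 from the canal-maintenance pool.
Player D keeps 31 − 2 = 29, so Player D's payoff is 29 + 17.20 = 46.20.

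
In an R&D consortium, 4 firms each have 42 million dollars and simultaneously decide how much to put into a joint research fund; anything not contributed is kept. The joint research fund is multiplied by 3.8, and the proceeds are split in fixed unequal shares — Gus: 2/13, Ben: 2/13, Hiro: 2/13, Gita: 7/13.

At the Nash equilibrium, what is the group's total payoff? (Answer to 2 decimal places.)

Player j's private return per contributed unit is 3.8 × (j's share). Contributing is weakly dominant for j when that share is at least 1/3.8 = 0.2632, and contributing 0 is dominant otherwise.
Gita alone (share 7/13) is above the threshold, contributing 42; the remaining 3 contribute 0. Total contributed: 42.
The joint research fund pays out 3.8 × 42 = 159.60 in total (split across the unequal shares, but the aggregate is all that matters for the group sum).
The 3 free-riders keep 42 each, adding 126. Group total = 126 + 159.60 = 285.60.

285.60 million dollars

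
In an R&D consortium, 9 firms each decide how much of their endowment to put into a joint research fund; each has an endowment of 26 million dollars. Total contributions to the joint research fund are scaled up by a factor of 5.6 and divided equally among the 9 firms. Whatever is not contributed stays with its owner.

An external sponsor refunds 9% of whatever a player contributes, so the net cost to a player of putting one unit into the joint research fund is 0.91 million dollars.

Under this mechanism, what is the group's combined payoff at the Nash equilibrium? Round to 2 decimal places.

Even with the mechanism, each unit contributed returns only (5.6/9) / 0.91 = 0.6838 per unit of net cost, so contributing nothing is still dominant.
At the Nash equilibrium no one contributes; group total payoff = 9 × 26 = 234.

234.00 million dollars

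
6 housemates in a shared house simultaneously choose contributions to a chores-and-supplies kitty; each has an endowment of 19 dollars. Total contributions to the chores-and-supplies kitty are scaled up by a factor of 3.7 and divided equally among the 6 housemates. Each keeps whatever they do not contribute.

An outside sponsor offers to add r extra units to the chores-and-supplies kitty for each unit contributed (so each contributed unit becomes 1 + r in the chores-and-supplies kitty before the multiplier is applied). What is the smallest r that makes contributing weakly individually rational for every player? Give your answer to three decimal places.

With matching at rate r, one contributed unit becomes (1 + r) in the chores-and-supplies kitty and returns 3.7 × (1 + r) / 6 to the contributor.
Setting this equal to 1: 1 + r = 6/3.7 = 1.6216.
So the minimum matching rate is r = 1.6216 − 1 = 0.622.

0.622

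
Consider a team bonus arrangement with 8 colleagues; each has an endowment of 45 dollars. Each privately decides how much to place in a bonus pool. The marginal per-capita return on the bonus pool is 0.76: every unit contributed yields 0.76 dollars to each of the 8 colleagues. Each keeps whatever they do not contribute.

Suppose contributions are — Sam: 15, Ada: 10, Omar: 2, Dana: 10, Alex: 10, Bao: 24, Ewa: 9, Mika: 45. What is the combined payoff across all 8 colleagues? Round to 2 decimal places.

Total contributed: 15 + 10 + 2 + 10 + 10 + 24 + 9 + 45 = 125; total kept: 8 × 45 − 125 = 235.
The bonus pool pays out 0.76 × 8 × 125 = 760.00 in aggregate.
Group total = 235 + 760.00 = 995.00.

995.00 dollars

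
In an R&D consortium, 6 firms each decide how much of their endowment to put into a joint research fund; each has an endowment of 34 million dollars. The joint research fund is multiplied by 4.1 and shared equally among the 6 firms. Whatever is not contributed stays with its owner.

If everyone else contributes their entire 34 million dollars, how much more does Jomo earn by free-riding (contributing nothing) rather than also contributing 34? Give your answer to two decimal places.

10.77 million dollars

Switching from a contribution of 34 to 0 lets Jomo keep an extra 34 million dollars, but lowers the joint research fund by 34, which costs Jomo their own share of that drop: 4.1/6 × 34 = 23.23.
Net gain = 34 − 23.23 = 10.77. The private return per contributed unit (0.6833) is below 1, so free-riding is indeed the best response regardless of what the others do.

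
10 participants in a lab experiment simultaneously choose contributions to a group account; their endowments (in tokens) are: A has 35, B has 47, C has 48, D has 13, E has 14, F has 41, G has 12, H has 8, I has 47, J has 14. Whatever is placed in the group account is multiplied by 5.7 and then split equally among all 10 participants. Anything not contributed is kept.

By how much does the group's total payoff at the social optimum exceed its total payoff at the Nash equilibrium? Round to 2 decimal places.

1311.30 tokens

The private return per contributed unit is 5.7/10 = 0.5700 < 1 for every player regardless of endowment, so the Nash equilibrium is zero contribution and the group total is Σ E_j = 35 + 47 + 48 + 13 + 14 + 41 + 12 + 8 + 47 + 14 = 279.
Each contributed unit returns 5.700 to the group, so the social optimum is full contribution by everyone: group total = 5.700 × 279 = 1590.30.
Efficiency loss = (5.700 − 1) × 279 = 1311.30.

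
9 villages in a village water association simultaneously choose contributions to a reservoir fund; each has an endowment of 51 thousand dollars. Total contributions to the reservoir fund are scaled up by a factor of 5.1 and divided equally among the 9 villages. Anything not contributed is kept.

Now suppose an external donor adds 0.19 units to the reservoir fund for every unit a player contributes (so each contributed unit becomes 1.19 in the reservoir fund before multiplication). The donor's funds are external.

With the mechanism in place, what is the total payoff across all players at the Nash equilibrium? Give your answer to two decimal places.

459.00 thousand dollars

With the mechanism, a contributed unit returns 5.1 × 1.19 / 9 = 0.6743 per unit of net cost — still below 1 — so contributing 0 remains dominant for every player.
Everyone keeps their endowment and the group total is 9 × 51 = 459.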